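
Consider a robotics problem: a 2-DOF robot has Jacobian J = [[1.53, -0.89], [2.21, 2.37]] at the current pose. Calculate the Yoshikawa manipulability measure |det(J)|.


det(J) = 1.53*2.37 - (-0.89)*(2.21) = 5.5930
|det(J)| = 5.5930

5.5930


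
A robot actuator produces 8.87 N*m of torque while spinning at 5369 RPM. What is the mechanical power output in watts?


omega = 5369 * 2*pi/60 = 562.240365 rad/s
P = tau * omega = 8.87 * 562.240365 = 4987.0720

4987.0720 W


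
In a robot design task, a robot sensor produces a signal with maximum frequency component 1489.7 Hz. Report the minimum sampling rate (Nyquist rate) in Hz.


f_s,min = 2*f_max = 2*1489.7 = 2979.4000

2979.4000 Hz


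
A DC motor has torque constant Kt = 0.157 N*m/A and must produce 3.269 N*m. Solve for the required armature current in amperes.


I = tau / Kt = 3.269/0.157 = 20.8217

20.8217 A


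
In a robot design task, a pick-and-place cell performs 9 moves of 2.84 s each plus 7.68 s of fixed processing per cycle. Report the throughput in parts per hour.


T_cycle = 9*2.84 + 7.68 = 33.2400 s
rate = 3600/T = 108.3032

108.3032 parts/hour


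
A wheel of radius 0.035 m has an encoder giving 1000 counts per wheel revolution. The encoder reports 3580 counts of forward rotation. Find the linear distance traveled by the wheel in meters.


revs = 3580/1000 = 3.580000
d = revs * 2*pi*r = 3.580000 * 2*pi*0.035 = 0.7873

0.7873 m


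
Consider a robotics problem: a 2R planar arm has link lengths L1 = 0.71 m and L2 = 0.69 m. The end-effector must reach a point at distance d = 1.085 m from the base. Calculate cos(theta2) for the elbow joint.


cos(th2) = (d^2 - L1^2 - L2^2)/(2*L1*L2) = (1.085^2 - 0.71^2 - 0.69^2)/(2*0.71*0.69) = 0.2011

0.2011


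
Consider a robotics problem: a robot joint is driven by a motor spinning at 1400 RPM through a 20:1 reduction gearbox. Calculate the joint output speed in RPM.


omega_joint = omega_motor / N = 1400 / 20 = 70.0000

70.0000 RPM


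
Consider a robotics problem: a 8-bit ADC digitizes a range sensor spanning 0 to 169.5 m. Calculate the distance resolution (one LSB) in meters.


res = range / 2^n = 169.5/2^8 = 169.5/256 = 0.6621

0.6621 m


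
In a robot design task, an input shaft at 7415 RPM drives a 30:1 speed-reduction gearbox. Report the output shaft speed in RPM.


omega_out = omega_in / N = 7415 / 30 = 247.1667

247.1667 RPM


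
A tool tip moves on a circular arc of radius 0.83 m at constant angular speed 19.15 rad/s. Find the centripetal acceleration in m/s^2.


a_c = omega^2 * r = 19.15^2 * 0.83 = 304.3797

304.3797 m/s^2


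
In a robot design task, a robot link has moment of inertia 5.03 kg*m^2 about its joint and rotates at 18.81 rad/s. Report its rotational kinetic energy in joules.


KE = (1/2)*I*omega^2 = 0.5*5.03*18.81^2 = 889.8475

889.8475 J


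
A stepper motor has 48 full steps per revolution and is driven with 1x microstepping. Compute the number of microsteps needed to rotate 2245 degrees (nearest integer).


step_size = 360/(48*1) = 360/48 = 7.500000 deg
n = 2245/(360/48) = 2245*48/360 = 299.3333 -> 299

299 steps


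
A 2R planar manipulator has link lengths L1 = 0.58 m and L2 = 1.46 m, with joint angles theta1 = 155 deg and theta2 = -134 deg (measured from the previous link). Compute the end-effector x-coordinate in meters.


x = L1*cos(th1) + L2*cos(th1+th2) = 0.58*cos(155 deg) + 1.46*cos(21 deg) = 0.8374

0.8374 m


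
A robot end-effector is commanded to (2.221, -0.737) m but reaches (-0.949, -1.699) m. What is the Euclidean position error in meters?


dx = -0.949 - (2.221) = -3.1700, dy = -1.699 - (-0.737) = -0.9620
err = sqrt(10.048900 + 0.925444) = 3.3128

3.3128 m


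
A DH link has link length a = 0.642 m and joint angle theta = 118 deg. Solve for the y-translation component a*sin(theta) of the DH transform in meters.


a*sin(theta) = 0.642*sin(118 deg) = 0.5669

0.5669 m


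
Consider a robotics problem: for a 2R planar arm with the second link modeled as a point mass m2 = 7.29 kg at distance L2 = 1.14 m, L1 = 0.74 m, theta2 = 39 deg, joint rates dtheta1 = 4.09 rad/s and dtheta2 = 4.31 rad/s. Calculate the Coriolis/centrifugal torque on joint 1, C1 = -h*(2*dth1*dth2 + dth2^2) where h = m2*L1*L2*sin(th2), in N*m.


h = m2*L1*L2*sin(th2) = 7.29*0.74*1.14*sin(39 deg) = 3.870222
C1 = -h*(2*4.09*4.31 + 4.31^2) = -3.870222*53.8319 = -208.3414

-208.3414 N*m


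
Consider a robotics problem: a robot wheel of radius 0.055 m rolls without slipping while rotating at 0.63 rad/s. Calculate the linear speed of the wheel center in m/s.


v = omega * r = 0.63 * 0.055 = 0.0347

0.0347 m/s


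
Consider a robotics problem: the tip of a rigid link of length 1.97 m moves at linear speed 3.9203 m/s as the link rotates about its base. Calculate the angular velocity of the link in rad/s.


omega = v / L = 3.9203 / 1.97 = 1.9900

1.9900 rad/s


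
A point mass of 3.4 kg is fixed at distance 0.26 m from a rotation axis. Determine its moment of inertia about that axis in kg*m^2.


I = m*r^2 = 3.4*0.26^2 = 0.2298

0.2298 kg*m^2


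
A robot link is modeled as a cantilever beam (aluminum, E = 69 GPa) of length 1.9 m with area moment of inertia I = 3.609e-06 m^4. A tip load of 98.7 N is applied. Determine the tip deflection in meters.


delta = F*L^3/(3*E*I) = 98.7*1.9^3/(3*6.900e+10*3.609e-06)
      = 676.9833/747063 = 9.0619e-04

9.0619e-04 m


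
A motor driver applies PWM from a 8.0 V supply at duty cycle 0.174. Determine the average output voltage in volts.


V_avg = V_supply * D = 8.0*0.174 = 1.3920

1.3920 V


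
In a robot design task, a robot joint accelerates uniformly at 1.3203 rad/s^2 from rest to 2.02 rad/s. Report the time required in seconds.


t = delta_omega / alpha = 2.02 / 1.3203 = 1.5300

1.5300 s


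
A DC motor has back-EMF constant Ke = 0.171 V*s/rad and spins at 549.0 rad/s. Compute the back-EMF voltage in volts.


V_emf = Ke * omega = 0.171*549.0 = 93.8790

93.8790 V


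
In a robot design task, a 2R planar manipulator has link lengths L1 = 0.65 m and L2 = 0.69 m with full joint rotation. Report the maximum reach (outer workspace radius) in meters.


r_max = L1 + L2 = 0.65 + 0.69 = 1.3400

1.3400 m


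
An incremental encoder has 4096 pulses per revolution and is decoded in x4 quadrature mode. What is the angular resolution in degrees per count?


resolution = 360 / (PPR * 4) = 360 / 16384 = 0.0220

0.0220 degrees


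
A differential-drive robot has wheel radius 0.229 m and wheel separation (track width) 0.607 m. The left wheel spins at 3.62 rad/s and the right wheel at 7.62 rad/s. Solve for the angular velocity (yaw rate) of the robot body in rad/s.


omega = r*(wR - wL)/L = 0.229*(7.62 - (3.62))/0.607 = 1.5091

1.5091 rad/s


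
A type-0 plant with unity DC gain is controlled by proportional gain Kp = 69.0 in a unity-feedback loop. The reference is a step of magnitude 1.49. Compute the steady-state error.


e_ss = R/(1 + Kp) = 1.49/(1 + 69.0) = 1.49/70.0000 = 0.0213

0.0213


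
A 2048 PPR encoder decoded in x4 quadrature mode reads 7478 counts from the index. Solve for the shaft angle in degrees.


angle = counts * 360 / (PPR*4) = 7478 * 360 / 8192 = 328.6230

328.6230 degrees


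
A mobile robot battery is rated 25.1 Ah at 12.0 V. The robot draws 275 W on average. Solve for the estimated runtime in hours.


E = 25.1*12.0 = 301.2000 Wh
t = E/P = 301.2000/275 = 1.0953

1.0953 hours


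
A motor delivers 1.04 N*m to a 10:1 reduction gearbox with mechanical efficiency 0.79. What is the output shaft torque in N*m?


tau_out = tau_in * N * eta = 1.04 * 10 * 0.79 = 8.2160

8.2160 N*m


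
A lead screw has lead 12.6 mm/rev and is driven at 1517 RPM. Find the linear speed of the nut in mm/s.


v = lead * (RPM/60) = 12.6*1517/60 = 318.5700

318.5700 mm/s


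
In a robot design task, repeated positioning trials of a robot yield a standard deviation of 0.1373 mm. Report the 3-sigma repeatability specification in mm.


repeatability = 3*sigma = 3*0.1373 = 0.4119

0.4119 mm


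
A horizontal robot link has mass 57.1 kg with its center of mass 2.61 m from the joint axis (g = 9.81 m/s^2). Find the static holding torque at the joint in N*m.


tau = m*g*L = 57.1 * 9.81 * 2.61 = 1461.9941

1461.9941 N*m


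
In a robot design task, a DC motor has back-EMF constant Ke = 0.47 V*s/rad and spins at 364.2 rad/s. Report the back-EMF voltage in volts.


V_emf = Ke * omega = 0.47*364.2 = 171.1740

171.1740 V


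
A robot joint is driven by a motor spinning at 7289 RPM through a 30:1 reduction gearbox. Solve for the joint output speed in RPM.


omega_joint = omega_motor / N = 7289 / 30 = 242.9667

242.9667 RPM


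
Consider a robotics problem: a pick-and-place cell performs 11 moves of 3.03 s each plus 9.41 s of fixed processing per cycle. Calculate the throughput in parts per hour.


T_cycle = 11*3.03 + 9.41 = 42.7400 s
rate = 3600/T = 84.2302

84.2302 parts/hour


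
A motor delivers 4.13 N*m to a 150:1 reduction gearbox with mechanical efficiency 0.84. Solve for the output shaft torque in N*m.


tau_out = tau_in * N * eta = 4.13 * 150 * 0.84 = 520.3800

520.3800 N*m


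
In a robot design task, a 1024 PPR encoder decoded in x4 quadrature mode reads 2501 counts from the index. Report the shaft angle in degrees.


angle = counts * 360 / (PPR*4) = 2501 * 360 / 4096 = 219.8145

219.8145 degrees


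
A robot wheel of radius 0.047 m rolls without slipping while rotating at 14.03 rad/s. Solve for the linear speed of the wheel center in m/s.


v = omega * r = 14.03 * 0.047 = 0.6594

0.6594 m/s


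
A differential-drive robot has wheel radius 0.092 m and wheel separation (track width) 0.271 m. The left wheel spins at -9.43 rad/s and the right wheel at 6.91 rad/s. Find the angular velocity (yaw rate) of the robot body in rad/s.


omega = r*(wR - wL)/L = 0.092*(6.91 - (-9.43))/0.271 = 5.5472

5.5472 rad/s


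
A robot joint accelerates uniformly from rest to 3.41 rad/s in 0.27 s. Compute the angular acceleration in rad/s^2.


alpha = delta_omega / t = 3.41 / 0.27 = 12.6296

12.6296 rad/s^2


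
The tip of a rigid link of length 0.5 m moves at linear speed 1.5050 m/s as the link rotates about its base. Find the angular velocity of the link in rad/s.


omega = v / L = 1.5050 / 0.5 = 3.0100

3.0100 rad/s


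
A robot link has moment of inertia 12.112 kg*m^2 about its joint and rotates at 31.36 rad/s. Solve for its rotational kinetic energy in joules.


KE = (1/2)*I*omega^2 = 0.5*12.112*31.36^2 = 5955.7708

5955.7708 J


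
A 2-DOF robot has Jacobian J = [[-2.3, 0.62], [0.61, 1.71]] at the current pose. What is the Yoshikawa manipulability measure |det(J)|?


det(J) = -2.3*1.71 - (0.62)*(0.61) = -4.3112
|det(J)| = 4.3112

4.3112


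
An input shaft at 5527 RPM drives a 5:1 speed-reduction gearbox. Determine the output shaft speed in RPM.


omega_out = omega_in / N = 5527 / 5 = 1105.4000

1105.4000 RPM


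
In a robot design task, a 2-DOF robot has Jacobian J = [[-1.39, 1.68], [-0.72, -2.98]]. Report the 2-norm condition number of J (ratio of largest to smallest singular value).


JJ^T eigenvalues: trace(JJ^T) = 14.1533, det(JJ^T) = det(J)^2 = 28.64176324
s_max^2 = (14.1533 + sqrt(85.74884793))/2 = 11.70668369
s_min^2 = (14.1533 - sqrt(85.74884793))/2 = 2.44661631
kappa = s_max/s_min = sqrt(11.70668369/2.44661631) = 2.1874

2.1874


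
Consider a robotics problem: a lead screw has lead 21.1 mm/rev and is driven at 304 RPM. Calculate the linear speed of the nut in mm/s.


v = lead * (RPM/60) = 21.1*304/60 = 106.9067

106.9067 mm/s


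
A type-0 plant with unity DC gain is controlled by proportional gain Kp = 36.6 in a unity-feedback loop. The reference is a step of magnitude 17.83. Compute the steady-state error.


e_ss = R/(1 + Kp) = 17.83/(1 + 36.6) = 17.83/37.6000 = 0.4742

0.4742


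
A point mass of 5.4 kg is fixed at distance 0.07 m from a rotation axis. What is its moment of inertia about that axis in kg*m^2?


I = m*r^2 = 5.4*0.07^2 = 0.0265

0.0265 kg*m^2


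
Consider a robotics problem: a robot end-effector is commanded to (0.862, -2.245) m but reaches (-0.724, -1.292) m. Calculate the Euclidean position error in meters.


dx = -0.724 - (0.862) = -1.5860, dy = -1.292 - (-2.245) = 0.9530
err = sqrt(2.515396 + 0.908209) = 1.8503

1.8503 m


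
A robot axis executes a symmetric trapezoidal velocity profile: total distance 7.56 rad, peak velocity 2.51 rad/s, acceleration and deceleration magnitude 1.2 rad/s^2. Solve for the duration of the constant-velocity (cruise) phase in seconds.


t_acc = v/a = 2.091667 s, d_acc = v^2/(2a) = 2.625042 rad each
d_cruise = 7.56 - 2*2.625042 = 2.309916 rad
t_cruise = d_cruise/v = 2.309916/2.51 = 0.9203

0.9203 s


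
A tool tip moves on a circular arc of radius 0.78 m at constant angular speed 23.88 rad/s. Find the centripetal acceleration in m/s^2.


a_c = omega^2 * r = 23.88^2 * 0.78 = 444.7984

444.7984 m/s^2


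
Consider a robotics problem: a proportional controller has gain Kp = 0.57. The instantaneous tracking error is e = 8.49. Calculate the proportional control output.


u_P = Kp * e = 0.57 * 8.49 = 4.8393

4.8393


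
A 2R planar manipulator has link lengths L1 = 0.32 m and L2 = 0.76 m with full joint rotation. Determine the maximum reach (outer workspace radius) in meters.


r_max = L1 + L2 = 0.32 + 0.76 = 1.0800

1.0800 m


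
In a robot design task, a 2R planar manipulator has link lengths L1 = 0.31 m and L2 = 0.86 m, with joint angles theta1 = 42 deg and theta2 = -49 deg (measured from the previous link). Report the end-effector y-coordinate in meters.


y = L1*sin(th1) + L2*sin(th1+th2) = 0.31*sin(42 deg) + 0.86*sin(-7 deg) = 0.1026

0.1026 m


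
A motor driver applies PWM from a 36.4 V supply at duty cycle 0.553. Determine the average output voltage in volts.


V_avg = V_supply * D = 36.4*0.553 = 20.1292

20.1292 V


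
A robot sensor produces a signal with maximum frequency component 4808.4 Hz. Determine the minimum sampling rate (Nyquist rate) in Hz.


f_s,min = 2*f_max = 2*4808.4 = 9616.8000

9616.8000 Hz


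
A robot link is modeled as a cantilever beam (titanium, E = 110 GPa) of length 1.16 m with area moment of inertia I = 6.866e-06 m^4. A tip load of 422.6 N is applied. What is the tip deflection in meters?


delta = F*L^3/(3*E*I) = 422.6*1.16^3/(3*1.100e+11*6.866e-06)
      = 659.6346496/2265780 = 2.9113e-04

2.9113e-04 m


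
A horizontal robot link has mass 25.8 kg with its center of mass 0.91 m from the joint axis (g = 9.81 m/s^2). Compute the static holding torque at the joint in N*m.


tau = m*g*L = 25.8 * 9.81 * 0.91 = 230.3192

230.3192 N*m


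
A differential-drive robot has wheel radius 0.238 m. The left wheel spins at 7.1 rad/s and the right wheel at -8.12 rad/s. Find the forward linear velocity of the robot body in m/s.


v = r*(wR + wL)/2 = 0.238*(-8.12 + 7.1)/2 = -0.1214

-0.1214 m/s


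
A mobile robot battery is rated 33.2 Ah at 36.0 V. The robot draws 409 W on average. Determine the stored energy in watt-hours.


E = capacity * V = 33.2*36.0 = 1195.2000

1195.2000 Wh


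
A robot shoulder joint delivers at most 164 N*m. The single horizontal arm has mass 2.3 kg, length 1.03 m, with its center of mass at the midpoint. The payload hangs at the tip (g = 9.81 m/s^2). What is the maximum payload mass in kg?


tau_arm = m_arm*g*(L/2) = 2.3*9.81*1.03/2 = 11.6199 N*m
tau_payload = tau_max - tau_arm = 164 - 11.6199 = 152.3801
m_payload = tau_payload / (g*L) = 152.3801 / (9.81*1.03) = 15.0807

15.0807 kg


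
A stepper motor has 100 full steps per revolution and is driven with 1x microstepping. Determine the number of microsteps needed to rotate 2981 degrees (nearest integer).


step_size = 360/(100*1) = 360/100 = 3.600000 deg
n = 2981/(360/100) = 2981*100/360 = 828.0556 -> 828

828 steps


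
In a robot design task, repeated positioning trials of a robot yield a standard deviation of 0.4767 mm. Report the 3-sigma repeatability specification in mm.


repeatability = 3*sigma = 3*0.4767 = 1.4301

1.4301 mm


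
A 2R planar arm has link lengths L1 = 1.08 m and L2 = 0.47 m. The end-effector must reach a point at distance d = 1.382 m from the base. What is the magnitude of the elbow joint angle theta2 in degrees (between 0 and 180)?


cos(th2) = (d^2 - L1^2 - L2^2)/(2*L1*L2) = (1.382^2 - 1.08^2 - 0.47^2)/(2*1.08*0.47) = 0.51479905
th2 = acos(0.51479905) = 59.0160 deg

59.0160 degrees


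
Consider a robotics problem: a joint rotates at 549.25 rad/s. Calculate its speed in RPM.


RPM = 549.25 * 60/(2*pi) = 5244.9511

5244.9511 RPM


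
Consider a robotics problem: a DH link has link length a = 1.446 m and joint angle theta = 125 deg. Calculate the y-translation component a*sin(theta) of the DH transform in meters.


a*sin(theta) = 1.446*sin(125 deg) = 1.1845

1.1845 m


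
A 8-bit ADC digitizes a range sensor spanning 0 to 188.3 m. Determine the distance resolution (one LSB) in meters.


res = range / 2^n = 188.3/2^8 = 188.3/256 = 0.7355

0.7355 m


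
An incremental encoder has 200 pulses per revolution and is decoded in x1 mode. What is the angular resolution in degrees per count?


resolution = 360 / (PPR * 1) = 360 / 200 = 1.8000

1.8000 degrees


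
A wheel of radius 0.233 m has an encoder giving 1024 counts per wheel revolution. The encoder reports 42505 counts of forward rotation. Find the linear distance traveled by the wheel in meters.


revs = 42505/1024 = 41.508789
d = revs * 2*pi*r = 41.508789 * 2*pi*0.233 = 60.7681

60.7681 m


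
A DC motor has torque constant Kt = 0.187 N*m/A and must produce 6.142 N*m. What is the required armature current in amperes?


I = tau / Kt = 6.142/0.187 = 32.8449

32.8449 A


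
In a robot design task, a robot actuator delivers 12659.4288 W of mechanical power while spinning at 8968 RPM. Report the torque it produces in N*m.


omega = 8968 * 2*pi/60 = 939.126764 rad/s
tau = P / omega = 12659.4288 / 939.126764 = 13.4800

13.4800 N*m


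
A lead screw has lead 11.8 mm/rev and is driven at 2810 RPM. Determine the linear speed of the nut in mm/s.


v = lead * (RPM/60) = 11.8*2810/60 = 552.6333

552.6333 mm/s


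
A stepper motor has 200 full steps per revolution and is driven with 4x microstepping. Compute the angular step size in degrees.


step = 360/(200*4) = 360/800 = 0.4500

0.4500 degrees


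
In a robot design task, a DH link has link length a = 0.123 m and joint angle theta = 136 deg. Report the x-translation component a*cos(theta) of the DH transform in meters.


a*cos(theta) = 0.123*cos(136 deg) = -0.0885

-0.0885 m


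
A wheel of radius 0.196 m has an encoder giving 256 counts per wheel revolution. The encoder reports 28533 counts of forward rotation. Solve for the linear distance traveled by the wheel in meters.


revs = 28533/256 = 111.457031
d = revs * 2*pi*r = 111.457031 * 2*pi*0.196 = 137.2598

137.2598 m


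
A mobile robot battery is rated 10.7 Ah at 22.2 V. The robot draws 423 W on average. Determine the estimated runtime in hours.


E = 10.7*22.2 = 237.5400 Wh
t = E/P = 237.5400/423 = 0.5616

0.5616 hours


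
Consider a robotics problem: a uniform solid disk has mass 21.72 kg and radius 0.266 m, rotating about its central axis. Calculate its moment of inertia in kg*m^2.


I = (1/2)*m*R^2 = 0.5*21.72*0.266^2 = 0.7684

0.7684 kg*m^2


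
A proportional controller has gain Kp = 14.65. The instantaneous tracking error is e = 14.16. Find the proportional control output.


u_P = Kp * e = 14.65 * 14.16 = 207.4440

207.4440


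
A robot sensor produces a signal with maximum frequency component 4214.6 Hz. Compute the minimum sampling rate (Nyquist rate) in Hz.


f_s,min = 2*f_max = 2*4214.6 = 8429.2000

8429.2000 Hz


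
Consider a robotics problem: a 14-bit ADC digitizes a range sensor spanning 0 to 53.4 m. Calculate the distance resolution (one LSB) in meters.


res = range / 2^n = 53.4/2^14 = 53.4/16384 = 0.0033

0.0033 m


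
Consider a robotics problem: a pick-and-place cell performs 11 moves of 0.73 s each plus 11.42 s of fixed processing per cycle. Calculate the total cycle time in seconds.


T = 11*0.73 + 11.42 = 19.4500

19.4500 s


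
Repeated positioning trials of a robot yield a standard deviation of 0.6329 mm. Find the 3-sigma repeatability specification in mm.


repeatability = 3*sigma = 3*0.6329 = 1.8987

1.8987 mm


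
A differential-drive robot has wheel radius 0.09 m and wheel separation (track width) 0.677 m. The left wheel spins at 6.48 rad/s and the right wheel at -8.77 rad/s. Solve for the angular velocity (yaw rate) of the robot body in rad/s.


omega = r*(wR - wL)/L = 0.09*(-8.77 - (6.48))/0.677 = -2.0273

-2.0273 rad/s


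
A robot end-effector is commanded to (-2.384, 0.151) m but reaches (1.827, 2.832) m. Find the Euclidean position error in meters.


dx = 1.827 - (-2.384) = 4.2110, dy = 2.832 - (0.151) = 2.6810
err = sqrt(17.732521 + 7.187761) = 4.9920

4.9920 m


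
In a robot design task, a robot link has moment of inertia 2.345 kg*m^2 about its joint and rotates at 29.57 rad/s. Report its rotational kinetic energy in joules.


KE = (1/2)*I*omega^2 = 0.5*2.345*29.57^2 = 1025.2163

1025.2163 J


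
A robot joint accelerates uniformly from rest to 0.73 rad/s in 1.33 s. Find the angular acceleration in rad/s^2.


alpha = delta_omega / t = 0.73 / 1.33 = 0.5489

0.5489 rad/s^2


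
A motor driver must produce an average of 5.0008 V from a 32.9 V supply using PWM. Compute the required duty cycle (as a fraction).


D = V_avg/V_supply = 5.0008/32.9 = 0.1520

0.1520


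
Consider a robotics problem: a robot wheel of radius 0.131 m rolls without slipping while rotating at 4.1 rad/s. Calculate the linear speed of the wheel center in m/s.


v = omega * r = 4.1 * 0.131 = 0.5371

0.5371 m/s


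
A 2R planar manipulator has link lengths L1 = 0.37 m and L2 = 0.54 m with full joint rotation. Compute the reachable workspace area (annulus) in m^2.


r_max = L1 + L2 = 0.9100, r_min = |L1 - L2| = 0.1700
A = pi*(r_max^2 - r_min^2) = pi*(0.8281 - 0.0289) = 2.5108

2.5108 m^2


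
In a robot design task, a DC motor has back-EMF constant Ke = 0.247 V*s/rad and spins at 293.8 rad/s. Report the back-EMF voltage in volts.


V_emf = Ke * omega = 0.247*293.8 = 72.5686

72.5686 V


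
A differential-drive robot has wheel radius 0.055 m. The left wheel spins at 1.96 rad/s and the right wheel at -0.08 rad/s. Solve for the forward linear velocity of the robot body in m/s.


v = r*(wR + wL)/2 = 0.055*(-0.08 + 1.96)/2 = 0.0517

0.0517 m/s


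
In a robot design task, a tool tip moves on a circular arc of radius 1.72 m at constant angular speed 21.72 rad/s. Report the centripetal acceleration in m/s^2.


a_c = omega^2 * r = 21.72^2 * 1.72 = 811.4244

811.4244 m/s^2


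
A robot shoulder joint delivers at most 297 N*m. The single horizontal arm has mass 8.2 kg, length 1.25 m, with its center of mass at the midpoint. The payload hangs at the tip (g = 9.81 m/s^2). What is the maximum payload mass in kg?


tau_arm = m_arm*g*(L/2) = 8.2*9.81*1.25/2 = 50.2762 N*m
tau_payload = tau_max - tau_arm = 297 - 50.2762 = 246.7238
m_payload = tau_payload / (g*L) = 246.7238 / (9.81*1.25) = 20.1202

20.1202 kg


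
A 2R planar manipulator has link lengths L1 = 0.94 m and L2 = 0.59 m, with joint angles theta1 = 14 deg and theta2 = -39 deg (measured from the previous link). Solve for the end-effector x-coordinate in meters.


x = L1*cos(th1) + L2*cos(th1+th2) = 0.94*cos(14 deg) + 0.59*cos(-25 deg) = 1.4468

1.4468 m


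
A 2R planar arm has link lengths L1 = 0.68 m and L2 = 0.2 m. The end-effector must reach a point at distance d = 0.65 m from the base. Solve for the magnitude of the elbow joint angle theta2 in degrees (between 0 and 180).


cos(th2) = (d^2 - L1^2 - L2^2)/(2*L1*L2) = (0.65^2 - 0.68^2 - 0.2^2)/(2*0.68*0.2) = -0.29375000
th2 = acos(-0.29375000) = 107.0826 deg

107.0826 degrees


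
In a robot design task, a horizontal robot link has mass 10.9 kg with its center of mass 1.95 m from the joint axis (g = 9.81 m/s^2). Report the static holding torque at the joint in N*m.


tau = m*g*L = 10.9 * 9.81 * 1.95 = 208.5115

208.5115 N*m


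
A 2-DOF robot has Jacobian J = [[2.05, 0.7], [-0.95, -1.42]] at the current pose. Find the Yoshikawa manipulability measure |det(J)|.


det(J) = 2.05*-1.42 - (0.7)*(-0.95) = -2.2460
|det(J)| = 2.2460

2.2460


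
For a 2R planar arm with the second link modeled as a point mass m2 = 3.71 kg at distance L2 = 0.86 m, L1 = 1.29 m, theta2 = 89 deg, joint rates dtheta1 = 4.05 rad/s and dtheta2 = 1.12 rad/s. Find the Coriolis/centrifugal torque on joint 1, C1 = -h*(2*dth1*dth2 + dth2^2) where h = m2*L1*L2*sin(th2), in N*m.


h = m2*L1*L2*sin(th2) = 3.71*1.29*0.86*sin(89 deg) = 4.115247
C1 = -h*(2*4.05*1.12 + 1.12^2) = -4.115247*10.3264 = -42.4957

-42.4957 N*m


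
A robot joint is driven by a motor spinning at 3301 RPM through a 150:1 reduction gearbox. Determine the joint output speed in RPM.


omega_joint = omega_motor / N = 3301 / 150 = 22.0067

22.0067 RPM


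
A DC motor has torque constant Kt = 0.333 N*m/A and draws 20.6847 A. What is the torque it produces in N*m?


tau = Kt * I = 0.333*20.6847 = 6.8880

6.8880 N*m


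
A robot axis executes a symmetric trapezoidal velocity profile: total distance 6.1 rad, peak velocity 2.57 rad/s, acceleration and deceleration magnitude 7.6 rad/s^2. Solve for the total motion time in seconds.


t_acc = v/a = 2.57/7.6 = 0.338158 s
d_acc = v^2/(2a) = 0.434533 rad (each ramp)
d_cruise = 6.1 - 2*0.434533 = 5.230934 rad
t_cruise = 5.230934/2.57 = 2.035383 s
t_total = 2*0.338158 + 2.035383 = 2.7117

2.7117 s


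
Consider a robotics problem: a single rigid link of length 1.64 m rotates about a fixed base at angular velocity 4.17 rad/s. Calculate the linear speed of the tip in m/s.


v = L*omega = 1.64 * 4.17 = 6.8388

6.8388 m/s


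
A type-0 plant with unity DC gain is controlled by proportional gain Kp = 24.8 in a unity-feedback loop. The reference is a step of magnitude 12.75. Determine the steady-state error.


e_ss = R/(1 + Kp) = 12.75/(1 + 24.8) = 12.75/25.8000 = 0.4942

0.4942


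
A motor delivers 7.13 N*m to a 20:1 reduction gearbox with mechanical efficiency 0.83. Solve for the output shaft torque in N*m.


tau_out = tau_in * N * eta = 7.13 * 20 * 0.83 = 118.3580

118.3580 N*m


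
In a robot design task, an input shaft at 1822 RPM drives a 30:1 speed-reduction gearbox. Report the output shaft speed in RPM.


omega_out = omega_in / N = 1822 / 30 = 60.7333

60.7333 RPM


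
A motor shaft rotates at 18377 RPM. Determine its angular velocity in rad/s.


omega = 18377 * 2*pi/60 = 1924.4349

1924.4349 rad/s


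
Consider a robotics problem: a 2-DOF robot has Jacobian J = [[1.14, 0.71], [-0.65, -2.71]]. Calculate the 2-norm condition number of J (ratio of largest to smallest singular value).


JJ^T eigenvalues: trace(JJ^T) = 9.5703, det(JJ^T) = det(J)^2 = 6.90585841
s_max^2 = (9.5703 + sqrt(63.96720845))/2 = 8.78412513
s_min^2 = (9.5703 - sqrt(63.96720845))/2 = 0.78617487
kappa = s_max/s_min = sqrt(8.78412513/0.78617487) = 3.3426

3.3426


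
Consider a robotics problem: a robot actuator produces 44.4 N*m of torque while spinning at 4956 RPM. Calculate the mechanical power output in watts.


omega = 4956 * 2*pi/60 = 518.991106 rad/s
P = tau * omega = 44.4 * 518.991106 = 23043.2051

23043.2051 W


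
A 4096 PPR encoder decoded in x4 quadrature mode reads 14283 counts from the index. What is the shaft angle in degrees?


angle = counts * 360 / (PPR*4) = 14283 * 360 / 16384 = 313.8354

313.8354 degrees


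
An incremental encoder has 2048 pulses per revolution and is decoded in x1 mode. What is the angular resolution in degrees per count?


resolution = 360 / (PPR * 1) = 360 / 2048 = 0.1758

0.1758 degrees


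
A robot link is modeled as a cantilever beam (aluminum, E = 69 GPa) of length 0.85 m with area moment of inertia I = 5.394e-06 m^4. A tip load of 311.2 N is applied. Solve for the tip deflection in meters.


delta = F*L^3/(3*E*I) = 311.2*0.85^3/(3*6.900e+10*5.394e-06)
      = 191.1157/1116558 = 1.7117e-04

1.7117e-04 m


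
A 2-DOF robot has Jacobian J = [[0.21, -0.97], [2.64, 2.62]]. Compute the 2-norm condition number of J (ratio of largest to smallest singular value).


JJ^T eigenvalues: trace(JJ^T) = 14.8190, det(JJ^T) = det(J)^2 = 9.67832100
s_max^2 = (14.8190 + sqrt(180.88947700))/2 = 14.13425793
s_min^2 = (14.8190 - sqrt(180.88947700))/2 = 0.68474207
kappa = s_max/s_min = sqrt(14.13425793/0.68474207) = 4.5433

4.5433


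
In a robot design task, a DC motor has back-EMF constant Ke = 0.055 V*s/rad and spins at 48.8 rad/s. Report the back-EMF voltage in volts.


V_emf = Ke * omega = 0.055*48.8 = 2.6840

2.6840 V


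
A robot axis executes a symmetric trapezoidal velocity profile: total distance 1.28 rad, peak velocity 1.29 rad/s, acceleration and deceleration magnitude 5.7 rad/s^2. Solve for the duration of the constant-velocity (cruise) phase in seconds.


t_acc = v/a = 0.226316 s, d_acc = v^2/(2a) = 0.145974 rad each
d_cruise = 1.28 - 2*0.145974 = 0.988052 rad
t_cruise = d_cruise/v = 0.988052/1.29 = 0.7659

0.7659 s


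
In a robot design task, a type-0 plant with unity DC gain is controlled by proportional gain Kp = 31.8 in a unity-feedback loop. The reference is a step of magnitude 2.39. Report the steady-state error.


e_ss = R/(1 + Kp) = 2.39/(1 + 31.8) = 2.39/32.8000 = 0.0729

0.0729


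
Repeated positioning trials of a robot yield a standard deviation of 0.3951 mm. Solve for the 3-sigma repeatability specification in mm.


repeatability = 3*sigma = 3*0.3951 = 1.1853

1.1853 mm


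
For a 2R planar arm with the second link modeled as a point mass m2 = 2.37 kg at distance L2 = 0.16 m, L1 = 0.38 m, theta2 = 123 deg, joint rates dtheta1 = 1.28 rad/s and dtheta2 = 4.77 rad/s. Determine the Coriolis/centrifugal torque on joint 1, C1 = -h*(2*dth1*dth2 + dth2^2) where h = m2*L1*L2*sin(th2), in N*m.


h = m2*L1*L2*sin(th2) = 2.37*0.38*0.16*sin(123 deg) = 0.120849
C1 = -h*(2*1.28*4.77 + 4.77^2) = -0.120849*34.9641 = -4.2254

-4.2254 N*m


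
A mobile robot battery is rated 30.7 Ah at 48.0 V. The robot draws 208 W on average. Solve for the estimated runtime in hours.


E = 30.7*48.0 = 1473.6000 Wh
t = E/P = 1473.6000/208 = 7.0846

7.0846 hours


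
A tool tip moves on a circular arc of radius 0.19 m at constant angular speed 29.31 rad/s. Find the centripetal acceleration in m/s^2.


a_c = omega^2 * r = 29.31^2 * 0.19 = 163.2245

163.2245 m/s^2


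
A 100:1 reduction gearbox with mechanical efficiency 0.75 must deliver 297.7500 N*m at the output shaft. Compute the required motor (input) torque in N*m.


tau_in = tau_out / (N * eta) = 297.7500 / (100 * 0.75) = 3.9700

3.9700 N*m


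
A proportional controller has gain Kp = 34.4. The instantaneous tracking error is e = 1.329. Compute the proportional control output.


u_P = Kp * e = 34.4 * 1.329 = 45.7176

45.7176


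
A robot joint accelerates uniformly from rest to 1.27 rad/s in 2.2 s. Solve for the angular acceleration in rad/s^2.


alpha = delta_omega / t = 1.27 / 2.2 = 0.5773

0.5773 rad/s^2


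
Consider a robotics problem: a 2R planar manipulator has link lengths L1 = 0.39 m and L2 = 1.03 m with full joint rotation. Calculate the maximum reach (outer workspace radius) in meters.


r_max = L1 + L2 = 0.39 + 1.03 = 1.4200

1.4200 m


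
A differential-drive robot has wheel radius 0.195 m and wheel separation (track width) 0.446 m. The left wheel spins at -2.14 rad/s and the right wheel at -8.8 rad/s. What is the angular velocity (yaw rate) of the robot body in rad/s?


omega = r*(wR - wL)/L = 0.195*(-8.8 - (-2.14))/0.446 = -2.9119

-2.9119 rad/s


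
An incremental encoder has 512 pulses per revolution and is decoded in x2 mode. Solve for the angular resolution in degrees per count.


resolution = 360 / (PPR * 2) = 360 / 1024 = 0.3516

0.3516 degrees


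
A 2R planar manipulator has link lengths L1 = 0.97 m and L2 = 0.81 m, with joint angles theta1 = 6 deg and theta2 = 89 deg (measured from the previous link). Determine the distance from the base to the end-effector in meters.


x = L1*cos(th1) + L2*cos(th1+th2) = 0.894090
y = L1*sin(th1) + L2*sin(th1+th2) = 0.908310
d = sqrt(x^2 + y^2) = sqrt(0.799397 + 0.825027) = 1.2745

1.2745 m


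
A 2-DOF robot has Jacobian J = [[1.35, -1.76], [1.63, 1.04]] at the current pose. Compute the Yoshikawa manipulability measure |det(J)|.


det(J) = 1.35*1.04 - (-1.76)*(1.63) = 4.2728
|det(J)| = 4.2728

4.2728


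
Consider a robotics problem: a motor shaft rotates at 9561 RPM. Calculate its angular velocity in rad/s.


omega = 9561 * 2*pi/60 = 1001.2256

1001.2256 rad/s


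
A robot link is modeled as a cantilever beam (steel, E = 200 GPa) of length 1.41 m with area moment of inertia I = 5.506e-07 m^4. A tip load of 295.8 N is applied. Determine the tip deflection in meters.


delta = F*L^3/(3*E*I) = 295.8*1.41^3/(3*2.000e+11*5.506e-07)
      = 829.1927718/330360 = 0.0025

0.0025 m


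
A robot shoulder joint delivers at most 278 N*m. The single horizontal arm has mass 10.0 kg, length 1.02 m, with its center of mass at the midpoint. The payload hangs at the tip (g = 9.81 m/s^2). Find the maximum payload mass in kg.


tau_arm = m_arm*g*(L/2) = 10.0*9.81*1.02/2 = 50.0310 N*m
tau_payload = tau_max - tau_arm = 278 - 50.0310 = 227.9690
m_payload = tau_payload / (g*L) = 227.9690 / (9.81*1.02) = 22.7828

22.7828 kg


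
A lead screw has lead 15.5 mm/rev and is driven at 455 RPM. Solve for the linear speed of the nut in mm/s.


v = lead * (RPM/60) = 15.5*455/60 = 117.5417

117.5417 mm/s


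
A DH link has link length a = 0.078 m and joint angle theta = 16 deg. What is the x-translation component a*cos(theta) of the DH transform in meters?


a*cos(theta) = 0.078*cos(16 deg) = 0.0750

0.0750 m


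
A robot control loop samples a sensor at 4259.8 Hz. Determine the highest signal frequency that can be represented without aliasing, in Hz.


f_max = f_s/2 = 4259.8/2 = 2129.9000

2129.9000 Hz


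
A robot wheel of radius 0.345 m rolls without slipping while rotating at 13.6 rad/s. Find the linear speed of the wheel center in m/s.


v = omega * r = 13.6 * 0.345 = 4.6920

4.6920 m/s


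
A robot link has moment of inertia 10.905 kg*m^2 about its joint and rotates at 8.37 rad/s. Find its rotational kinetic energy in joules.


KE = (1/2)*I*omega^2 = 0.5*10.905*8.37^2 = 381.9852

381.9852 J


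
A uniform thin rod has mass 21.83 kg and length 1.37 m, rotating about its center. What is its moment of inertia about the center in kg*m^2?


I = (1/12)*m*L^2 = (1/12)*21.83*1.37^2 = 3.4144

3.4144 kg*m^2


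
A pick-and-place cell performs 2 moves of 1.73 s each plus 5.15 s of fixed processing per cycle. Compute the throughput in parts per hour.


T_cycle = 2*1.73 + 5.15 = 8.6100 s
rate = 3600/T = 418.1185

418.1185 parts/hour


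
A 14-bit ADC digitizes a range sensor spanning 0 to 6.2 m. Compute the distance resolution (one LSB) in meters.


res = range / 2^n = 6.2/2^14 = 6.2/16384 = 3.7842e-04

3.7842e-04 m


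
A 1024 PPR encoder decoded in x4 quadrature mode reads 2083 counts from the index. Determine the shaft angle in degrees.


angle = counts * 360 / (PPR*4) = 2083 * 360 / 4096 = 183.0762

183.0762 degrees


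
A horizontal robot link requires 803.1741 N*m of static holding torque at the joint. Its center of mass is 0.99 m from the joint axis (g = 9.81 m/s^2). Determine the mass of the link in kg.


m = tau / (g*L) = 803.1741 / (9.81 * 0.99) = 82.7000

82.7000 kg


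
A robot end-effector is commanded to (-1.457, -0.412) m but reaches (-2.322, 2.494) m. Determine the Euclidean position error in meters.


dx = -2.322 - (-1.457) = -0.8650, dy = 2.494 - (-0.412) = 2.9060
err = sqrt(0.748225 + 8.444836) = 3.0320

3.0320 m


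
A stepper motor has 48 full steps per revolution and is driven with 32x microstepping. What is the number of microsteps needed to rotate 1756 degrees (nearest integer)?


step_size = 360/(48*32) = 360/1536 = 0.234375 deg
n = 1756/(360/1536) = 1756*1536/360 = 7492.2667 -> 7492

7492 steps


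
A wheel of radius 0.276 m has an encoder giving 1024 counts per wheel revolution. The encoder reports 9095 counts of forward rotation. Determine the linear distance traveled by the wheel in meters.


revs = 9095/1024 = 8.881836
d = revs * 2*pi*r = 8.881836 * 2*pi*0.276 = 15.4025

15.4025 m


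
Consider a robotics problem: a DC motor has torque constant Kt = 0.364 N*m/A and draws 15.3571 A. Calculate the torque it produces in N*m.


tau = Kt * I = 0.364*15.3571 = 5.5900

5.5900 N*m


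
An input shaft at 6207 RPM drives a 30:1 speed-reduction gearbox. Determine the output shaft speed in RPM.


omega_out = omega_in / N = 6207 / 30 = 206.9000

206.9000 RPM


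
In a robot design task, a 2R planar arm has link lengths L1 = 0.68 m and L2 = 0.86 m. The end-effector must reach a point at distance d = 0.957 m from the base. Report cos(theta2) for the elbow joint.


cos(th2) = (d^2 - L1^2 - L2^2)/(2*L1*L2) = (0.957^2 - 0.68^2 - 0.86^2)/(2*0.68*0.86) = -0.2447

-0.2447


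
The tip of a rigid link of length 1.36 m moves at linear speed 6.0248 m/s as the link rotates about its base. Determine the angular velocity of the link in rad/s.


omega = v / L = 6.0248 / 1.36 = 4.4300

4.4300 rad/s


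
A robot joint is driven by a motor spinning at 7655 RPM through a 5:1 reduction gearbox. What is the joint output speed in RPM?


omega_joint = omega_motor / N = 7655 / 5 = 1531.0000

1531.0000 RPM


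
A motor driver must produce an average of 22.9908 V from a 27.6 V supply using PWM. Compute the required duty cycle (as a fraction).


D = V_avg/V_supply = 22.9908/27.6 = 0.8330

0.8330


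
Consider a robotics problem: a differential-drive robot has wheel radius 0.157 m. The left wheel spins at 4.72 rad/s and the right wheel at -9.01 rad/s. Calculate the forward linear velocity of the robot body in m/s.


v = r*(wR + wL)/2 = 0.157*(-9.01 + 4.72)/2 = -0.3368

-0.3368 m/s


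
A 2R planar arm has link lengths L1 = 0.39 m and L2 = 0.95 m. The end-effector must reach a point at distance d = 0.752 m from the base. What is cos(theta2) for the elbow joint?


cos(th2) = (d^2 - L1^2 - L2^2)/(2*L1*L2) = (0.752^2 - 0.39^2 - 0.95^2)/(2*0.39*0.95) = -0.6600

-0.6600


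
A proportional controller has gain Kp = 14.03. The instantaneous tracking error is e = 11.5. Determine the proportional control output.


u_P = Kp * e = 14.03 * 11.5 = 161.3450

161.3450


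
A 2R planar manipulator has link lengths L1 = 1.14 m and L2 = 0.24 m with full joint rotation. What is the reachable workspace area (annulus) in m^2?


r_max = L1 + L2 = 1.3800, r_min = |L1 - L2| = 0.9000
A = pi*(r_max^2 - r_min^2) = pi*(1.9044 - 0.8100) = 3.4382

3.4382 m^2


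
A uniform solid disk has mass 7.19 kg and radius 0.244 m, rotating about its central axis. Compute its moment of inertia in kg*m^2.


I = (1/2)*m*R^2 = 0.5*7.19*0.244^2 = 0.2140

0.2140 kg*m^2


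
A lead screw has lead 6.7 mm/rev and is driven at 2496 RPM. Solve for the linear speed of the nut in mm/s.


v = lead * (RPM/60) = 6.7*2496/60 = 278.7200

278.7200 mm/s


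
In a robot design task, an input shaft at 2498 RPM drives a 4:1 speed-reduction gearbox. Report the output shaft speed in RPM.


omega_out = omega_in / N = 2498 / 4 = 624.5000

624.5000 RPM
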